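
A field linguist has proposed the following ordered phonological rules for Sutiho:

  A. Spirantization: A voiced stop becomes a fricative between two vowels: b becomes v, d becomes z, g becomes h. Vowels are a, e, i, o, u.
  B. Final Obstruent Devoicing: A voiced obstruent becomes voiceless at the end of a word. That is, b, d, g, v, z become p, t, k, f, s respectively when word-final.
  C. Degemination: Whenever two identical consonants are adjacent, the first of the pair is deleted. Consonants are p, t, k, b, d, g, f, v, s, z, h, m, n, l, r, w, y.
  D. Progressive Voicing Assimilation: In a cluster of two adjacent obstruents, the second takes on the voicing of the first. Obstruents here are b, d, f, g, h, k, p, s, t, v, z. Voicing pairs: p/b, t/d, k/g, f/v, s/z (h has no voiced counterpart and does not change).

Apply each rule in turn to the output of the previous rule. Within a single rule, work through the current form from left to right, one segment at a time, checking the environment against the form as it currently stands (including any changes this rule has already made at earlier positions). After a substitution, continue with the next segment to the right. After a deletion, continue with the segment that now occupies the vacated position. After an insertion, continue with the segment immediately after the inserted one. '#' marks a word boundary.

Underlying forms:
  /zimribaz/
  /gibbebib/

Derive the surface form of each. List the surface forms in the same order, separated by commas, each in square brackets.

[zimrivas], [gibevip]

/zimribaz/:
  A Spirantization: [zimribaz] → [zimrivaz]
  B Final Obstruent Devoicing: [zimrivaz] → [zimrivas]
  C Degemination: no change — [zimrivas]
  D Progressive Voicing Assimilation: no change — [zimrivas]
/gibbebib/:
  A Spirantization: [gibbebib] → [gibbevib]
  B Final Obstruent Devoicing: [gibbevib] → [gibbevip]
  C Degemination: [gibbevip] → [gibevip]
  D Progressive Voicing Assimilation: no change — [gibevip]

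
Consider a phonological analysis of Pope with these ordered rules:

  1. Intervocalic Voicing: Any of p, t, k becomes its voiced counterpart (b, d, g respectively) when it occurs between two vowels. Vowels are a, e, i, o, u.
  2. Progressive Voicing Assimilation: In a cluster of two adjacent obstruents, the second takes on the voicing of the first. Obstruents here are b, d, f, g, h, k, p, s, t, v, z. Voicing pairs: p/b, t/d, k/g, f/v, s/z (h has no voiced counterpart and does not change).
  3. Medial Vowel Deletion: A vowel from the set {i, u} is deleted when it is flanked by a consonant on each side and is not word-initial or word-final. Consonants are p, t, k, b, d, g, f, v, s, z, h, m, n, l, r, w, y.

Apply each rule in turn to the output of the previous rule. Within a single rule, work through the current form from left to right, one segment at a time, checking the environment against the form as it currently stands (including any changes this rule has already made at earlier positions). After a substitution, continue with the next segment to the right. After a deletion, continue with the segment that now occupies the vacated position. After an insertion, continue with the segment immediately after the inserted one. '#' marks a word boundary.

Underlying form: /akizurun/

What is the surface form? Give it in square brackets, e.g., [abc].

[agzrn]

1 Intervocalic Voicing: [akizurun] → [agizurun]
2 Progressive Voicing Assimilation: no change — [agizurun]
3 Medial Vowel Deletion: [agizurun] → [agzrn]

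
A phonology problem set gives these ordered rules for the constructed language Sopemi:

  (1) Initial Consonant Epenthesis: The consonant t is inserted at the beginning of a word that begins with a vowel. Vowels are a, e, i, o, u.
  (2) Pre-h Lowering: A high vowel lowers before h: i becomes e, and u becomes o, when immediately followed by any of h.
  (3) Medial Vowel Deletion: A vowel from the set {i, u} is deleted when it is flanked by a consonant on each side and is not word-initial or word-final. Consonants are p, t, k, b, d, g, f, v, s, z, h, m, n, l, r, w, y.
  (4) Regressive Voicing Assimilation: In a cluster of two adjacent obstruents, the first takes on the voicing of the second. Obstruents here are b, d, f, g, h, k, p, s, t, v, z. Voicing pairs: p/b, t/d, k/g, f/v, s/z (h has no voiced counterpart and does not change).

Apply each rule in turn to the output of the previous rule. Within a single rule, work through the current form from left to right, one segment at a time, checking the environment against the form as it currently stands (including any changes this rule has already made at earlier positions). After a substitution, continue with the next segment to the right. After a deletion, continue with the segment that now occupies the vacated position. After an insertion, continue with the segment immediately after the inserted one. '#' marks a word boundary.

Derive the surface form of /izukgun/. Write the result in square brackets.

(1) Initial Consonant Epenthesis: [izukgun] → [tizukgun]
(2) Pre-h Lowering: no change — [tizukgun]
(3) Medial Vowel Deletion: [tizukgun] → [tzkgn]
(4) Regressive Voicing Assimilation: [tzkgn] → [dsggn]

[dsggn]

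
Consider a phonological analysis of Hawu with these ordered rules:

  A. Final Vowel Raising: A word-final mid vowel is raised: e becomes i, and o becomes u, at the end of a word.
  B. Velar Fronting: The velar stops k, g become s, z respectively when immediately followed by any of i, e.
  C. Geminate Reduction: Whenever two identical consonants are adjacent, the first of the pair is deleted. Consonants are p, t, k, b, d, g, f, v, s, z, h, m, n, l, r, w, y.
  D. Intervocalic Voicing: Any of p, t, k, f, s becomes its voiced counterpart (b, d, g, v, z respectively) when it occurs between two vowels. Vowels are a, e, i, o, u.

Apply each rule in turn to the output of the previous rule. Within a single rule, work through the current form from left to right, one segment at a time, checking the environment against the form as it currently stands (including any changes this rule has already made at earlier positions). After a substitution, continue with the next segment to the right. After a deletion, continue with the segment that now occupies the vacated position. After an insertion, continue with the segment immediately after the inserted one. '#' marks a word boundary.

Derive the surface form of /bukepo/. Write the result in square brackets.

A Final Vowel Raising: [bukepo] → [bukepu]
B Velar Fronting: [bukepu] → [busepu]
C Geminate Reduction: no change — [busepu]
D Intervocalic Voicing: [busepu] → [buzebu]

[buzebu]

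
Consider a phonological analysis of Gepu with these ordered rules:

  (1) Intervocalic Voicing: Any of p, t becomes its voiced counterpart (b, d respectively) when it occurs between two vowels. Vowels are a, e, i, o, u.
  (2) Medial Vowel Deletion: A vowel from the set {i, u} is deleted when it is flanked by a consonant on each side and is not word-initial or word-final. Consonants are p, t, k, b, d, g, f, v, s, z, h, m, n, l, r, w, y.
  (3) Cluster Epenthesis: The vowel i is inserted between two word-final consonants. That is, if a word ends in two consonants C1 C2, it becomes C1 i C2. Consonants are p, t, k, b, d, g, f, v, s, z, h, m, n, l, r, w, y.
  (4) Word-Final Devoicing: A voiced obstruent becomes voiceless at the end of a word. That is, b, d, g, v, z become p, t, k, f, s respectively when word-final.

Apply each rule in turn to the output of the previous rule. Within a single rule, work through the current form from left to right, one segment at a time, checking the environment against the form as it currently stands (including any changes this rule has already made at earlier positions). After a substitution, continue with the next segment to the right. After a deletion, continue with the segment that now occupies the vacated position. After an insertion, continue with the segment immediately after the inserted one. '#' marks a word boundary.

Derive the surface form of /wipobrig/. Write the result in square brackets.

[wbobrik]

(1) Intervocalic Voicing: [wipobrig] → [wibobrig]
(2) Medial Vowel Deletion: [wibobrig] → [wbobrg]
(3) Cluster Epenthesis: [wbobrg] → [wbobrig]
(4) Word-Final Devoicing: [wbobrig] → [wbobrik]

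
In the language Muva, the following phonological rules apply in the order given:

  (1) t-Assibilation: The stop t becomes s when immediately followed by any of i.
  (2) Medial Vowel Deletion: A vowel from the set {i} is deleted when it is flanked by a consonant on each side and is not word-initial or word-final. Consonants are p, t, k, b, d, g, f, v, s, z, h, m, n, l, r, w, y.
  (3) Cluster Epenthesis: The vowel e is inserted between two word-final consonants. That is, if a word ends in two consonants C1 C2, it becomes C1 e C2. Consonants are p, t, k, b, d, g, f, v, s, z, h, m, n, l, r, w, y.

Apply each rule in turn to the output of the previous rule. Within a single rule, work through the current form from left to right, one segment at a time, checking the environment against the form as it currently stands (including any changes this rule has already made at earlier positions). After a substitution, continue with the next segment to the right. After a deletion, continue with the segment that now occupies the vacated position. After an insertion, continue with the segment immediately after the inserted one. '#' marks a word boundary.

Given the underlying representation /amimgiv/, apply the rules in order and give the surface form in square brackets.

(1) t-Assibilation: no change — [amimgiv]
(2) Medial Vowel Deletion: [amimgiv] → [ammgv]
(3) Cluster Epenthesis: [ammgv] → [ammgev]

[ammgev]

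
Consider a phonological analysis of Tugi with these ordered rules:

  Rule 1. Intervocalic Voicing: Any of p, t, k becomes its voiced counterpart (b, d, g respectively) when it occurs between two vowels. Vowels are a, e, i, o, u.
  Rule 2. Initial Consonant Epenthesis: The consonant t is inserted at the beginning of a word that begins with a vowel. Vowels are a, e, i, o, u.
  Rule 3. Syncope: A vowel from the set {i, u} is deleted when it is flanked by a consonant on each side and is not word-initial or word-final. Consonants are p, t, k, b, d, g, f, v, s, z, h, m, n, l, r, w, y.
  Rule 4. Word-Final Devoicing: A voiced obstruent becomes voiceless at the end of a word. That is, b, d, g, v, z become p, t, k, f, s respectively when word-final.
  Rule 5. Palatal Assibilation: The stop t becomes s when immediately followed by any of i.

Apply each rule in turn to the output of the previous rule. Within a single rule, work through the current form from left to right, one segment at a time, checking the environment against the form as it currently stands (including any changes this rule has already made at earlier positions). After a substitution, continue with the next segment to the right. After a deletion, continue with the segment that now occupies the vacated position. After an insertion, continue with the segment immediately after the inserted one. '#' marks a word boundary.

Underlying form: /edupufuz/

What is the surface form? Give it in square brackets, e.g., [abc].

[tedbfs]

Rule 1 Intervocalic Voicing: [edupufuz] → [edubufuz]
Rule 2 Initial Consonant Epenthesis: [edubufuz] → [tedubufuz]
Rule 3 Syncope: [tedubufuz] → [tedbfz]
Rule 4 Word-Final Devoicing: [tedbfz] → [tedbfs]
Rule 5 Palatal Assibilation: no change — [tedbfs]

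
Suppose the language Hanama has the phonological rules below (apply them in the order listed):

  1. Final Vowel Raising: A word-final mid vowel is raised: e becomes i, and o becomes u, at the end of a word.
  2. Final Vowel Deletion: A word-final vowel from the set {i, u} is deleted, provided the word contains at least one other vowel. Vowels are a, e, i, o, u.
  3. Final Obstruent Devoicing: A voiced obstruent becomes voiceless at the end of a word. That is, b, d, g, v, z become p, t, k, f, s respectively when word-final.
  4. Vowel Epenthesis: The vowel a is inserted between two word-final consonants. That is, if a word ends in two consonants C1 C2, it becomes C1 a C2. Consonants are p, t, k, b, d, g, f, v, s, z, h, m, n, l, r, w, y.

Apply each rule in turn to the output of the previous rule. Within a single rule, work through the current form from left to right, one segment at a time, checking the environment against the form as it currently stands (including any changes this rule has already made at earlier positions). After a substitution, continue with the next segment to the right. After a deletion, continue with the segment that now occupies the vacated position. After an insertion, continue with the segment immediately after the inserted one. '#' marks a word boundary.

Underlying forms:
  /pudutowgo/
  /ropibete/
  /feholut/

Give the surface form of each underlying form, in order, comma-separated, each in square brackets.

[pudutowak], [ropibet], [feholut]

/pudutowgo/:
  1 Final Vowel Raising: [pudutowgo] → [pudutowgu]
  2 Final Vowel Deletion: [pudutowgu] → [pudutowg]
  3 Final Obstruent Devoicing: [pudutowg] → [pudutowk]
  4 Vowel Epenthesis: [pudutowk] → [pudutowak]
/ropibete/:
  1 Final Vowel Raising: [ropibete] → [ropibeti]
  2 Final Vowel Deletion: [ropibeti] → [ropibet]
  3 Final Obstruent Devoicing: no change — [ropibet]
  4 Vowel Epenthesis: no change — [ropibet]
/feholut/:
  1 Final Vowel Raising: no change — [feholut]
  2 Final Vowel Deletion: no change — [feholut]
  3 Final Obstruent Devoicing: no change — [feholut]
  4 Vowel Epenthesis: no change — [feholut]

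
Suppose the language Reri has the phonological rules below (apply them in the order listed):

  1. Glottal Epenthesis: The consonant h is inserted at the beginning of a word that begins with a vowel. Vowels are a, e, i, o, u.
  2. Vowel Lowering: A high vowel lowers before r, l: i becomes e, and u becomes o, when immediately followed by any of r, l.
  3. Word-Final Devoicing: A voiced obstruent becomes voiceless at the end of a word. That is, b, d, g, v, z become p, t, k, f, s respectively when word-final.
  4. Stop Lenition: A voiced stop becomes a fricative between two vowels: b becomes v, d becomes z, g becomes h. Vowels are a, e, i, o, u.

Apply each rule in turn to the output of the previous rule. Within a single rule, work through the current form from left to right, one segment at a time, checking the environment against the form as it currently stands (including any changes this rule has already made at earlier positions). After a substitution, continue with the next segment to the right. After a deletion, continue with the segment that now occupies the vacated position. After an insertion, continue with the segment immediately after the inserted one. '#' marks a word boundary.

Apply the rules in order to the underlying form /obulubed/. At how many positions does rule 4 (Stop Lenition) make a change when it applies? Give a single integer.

1 Glottal Epenthesis: [obulubed] → [hobulubed]
2 Vowel Lowering: [hobulubed] → [hobolubed]
3 Word-Final Devoicing: [hobolubed] → [hobolubet]
4 Stop Lenition: [hobolubet] → [hovoluvet]
Rule 4 changed 2 position(s).

2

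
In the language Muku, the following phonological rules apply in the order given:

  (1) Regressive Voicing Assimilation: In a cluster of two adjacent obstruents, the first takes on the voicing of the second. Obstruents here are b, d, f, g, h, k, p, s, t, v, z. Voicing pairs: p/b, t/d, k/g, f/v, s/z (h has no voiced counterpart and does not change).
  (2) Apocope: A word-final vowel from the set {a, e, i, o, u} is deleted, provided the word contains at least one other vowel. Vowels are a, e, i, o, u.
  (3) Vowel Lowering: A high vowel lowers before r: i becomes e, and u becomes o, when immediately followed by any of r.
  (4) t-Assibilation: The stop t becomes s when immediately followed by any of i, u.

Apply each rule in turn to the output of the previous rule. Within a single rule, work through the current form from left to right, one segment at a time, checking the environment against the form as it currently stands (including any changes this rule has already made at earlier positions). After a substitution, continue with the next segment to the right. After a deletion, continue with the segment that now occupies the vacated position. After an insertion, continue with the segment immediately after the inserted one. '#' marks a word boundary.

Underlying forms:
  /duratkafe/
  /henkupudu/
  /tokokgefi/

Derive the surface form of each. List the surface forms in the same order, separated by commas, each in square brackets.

/duratkafe/:
  (1) Regressive Voicing Assimilation: no change — [duratkafe]
  (2) Apocope: [duratkafe] → [duratkaf]
  (3) Vowel Lowering: [duratkaf] → [doratkaf]
  (4) t-Assibilation: no change — [doratkaf]
/henkupudu/:
  (1) Regressive Voicing Assimilation: no change — [henkupudu]
  (2) Apocope: [henkupudu] → [henkupud]
  (3) Vowel Lowering: no change — [henkupud]
  (4) t-Assibilation: no change — [henkupud]
/tokokgefi/:
  (1) Regressive Voicing Assimilation: [tokokgefi] → [tokoggefi]
  (2) Apocope: [tokoggefi] → [tokoggef]
  (3) Vowel Lowering: no change — [tokoggef]
  (4) t-Assibilation: no change — [tokoggef]

[doratkaf], [henkupud], [tokoggef]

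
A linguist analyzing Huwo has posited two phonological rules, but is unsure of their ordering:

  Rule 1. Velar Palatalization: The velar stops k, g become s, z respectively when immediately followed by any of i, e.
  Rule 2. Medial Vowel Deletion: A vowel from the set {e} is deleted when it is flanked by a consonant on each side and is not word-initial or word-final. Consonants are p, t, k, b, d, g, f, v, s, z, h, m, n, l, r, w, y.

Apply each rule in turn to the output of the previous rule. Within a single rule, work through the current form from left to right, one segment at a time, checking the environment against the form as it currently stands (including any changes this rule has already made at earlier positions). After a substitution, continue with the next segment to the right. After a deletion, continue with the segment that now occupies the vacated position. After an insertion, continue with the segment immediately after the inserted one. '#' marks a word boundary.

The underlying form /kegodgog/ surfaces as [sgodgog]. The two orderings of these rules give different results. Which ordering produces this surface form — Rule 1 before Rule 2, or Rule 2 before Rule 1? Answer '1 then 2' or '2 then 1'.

Order 1 then 2:
  1 Velar Palatalization: [kegodgog] → [segodgog]
  2 Medial Vowel Deletion: [segodgog] → [sgodgog]
  result: [sgodgog]
Order 2 then 1:
  2 Medial Vowel Deletion: [kegodgog] → [kgodgog]
  1 Velar Palatalization: no change — [kgodgog]
  result: [kgodgog]

1 then 2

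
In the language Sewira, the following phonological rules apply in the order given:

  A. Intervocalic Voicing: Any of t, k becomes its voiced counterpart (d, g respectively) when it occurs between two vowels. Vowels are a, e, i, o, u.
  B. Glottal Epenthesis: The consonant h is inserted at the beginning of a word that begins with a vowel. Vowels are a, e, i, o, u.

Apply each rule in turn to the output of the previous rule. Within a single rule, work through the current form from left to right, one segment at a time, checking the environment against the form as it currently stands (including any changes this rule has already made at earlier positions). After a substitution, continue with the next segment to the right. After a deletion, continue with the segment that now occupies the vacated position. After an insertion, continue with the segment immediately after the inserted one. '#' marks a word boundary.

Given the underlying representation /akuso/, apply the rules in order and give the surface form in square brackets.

A Intervocalic Voicing: [akuso] → [aguso]
B Glottal Epenthesis: [aguso] → [haguso]

[haguso]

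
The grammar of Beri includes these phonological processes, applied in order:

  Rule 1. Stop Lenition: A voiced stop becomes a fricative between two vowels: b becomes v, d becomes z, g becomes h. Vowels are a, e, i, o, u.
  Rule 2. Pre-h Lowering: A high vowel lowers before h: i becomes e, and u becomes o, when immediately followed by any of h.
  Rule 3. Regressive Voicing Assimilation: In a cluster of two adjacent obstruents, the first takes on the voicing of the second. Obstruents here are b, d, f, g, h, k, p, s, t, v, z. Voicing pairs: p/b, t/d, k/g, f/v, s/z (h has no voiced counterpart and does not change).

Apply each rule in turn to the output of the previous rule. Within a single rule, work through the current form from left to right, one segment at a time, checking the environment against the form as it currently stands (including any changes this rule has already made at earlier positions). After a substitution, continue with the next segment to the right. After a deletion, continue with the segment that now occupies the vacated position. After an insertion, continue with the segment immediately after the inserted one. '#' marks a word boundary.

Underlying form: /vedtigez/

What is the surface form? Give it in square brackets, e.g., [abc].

[vettehez]

Rule 1 Stop Lenition: [vedtigez] → [vedtihez]
Rule 2 Pre-h Lowering: [vedtihez] → [vedtehez]
Rule 3 Regressive Voicing Assimilation: [vedtehez] → [vettehez]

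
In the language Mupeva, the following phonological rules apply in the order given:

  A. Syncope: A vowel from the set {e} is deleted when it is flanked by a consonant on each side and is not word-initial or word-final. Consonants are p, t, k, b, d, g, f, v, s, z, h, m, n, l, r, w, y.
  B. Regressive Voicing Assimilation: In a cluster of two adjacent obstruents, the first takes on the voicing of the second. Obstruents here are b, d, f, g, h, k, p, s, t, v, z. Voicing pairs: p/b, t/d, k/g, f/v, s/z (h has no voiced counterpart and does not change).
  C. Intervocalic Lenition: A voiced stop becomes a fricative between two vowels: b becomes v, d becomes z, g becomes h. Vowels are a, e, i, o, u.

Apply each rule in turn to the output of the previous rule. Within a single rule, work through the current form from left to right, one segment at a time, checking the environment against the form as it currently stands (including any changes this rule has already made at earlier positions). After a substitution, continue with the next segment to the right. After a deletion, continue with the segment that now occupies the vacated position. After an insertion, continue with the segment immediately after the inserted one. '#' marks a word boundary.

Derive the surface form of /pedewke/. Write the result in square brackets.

[bdwke]

A Syncope: [pedewke] → [pdwke]
B Regressive Voicing Assimilation: [pdwke] → [bdwke]
C Intervocalic Lenition: no change — [bdwke]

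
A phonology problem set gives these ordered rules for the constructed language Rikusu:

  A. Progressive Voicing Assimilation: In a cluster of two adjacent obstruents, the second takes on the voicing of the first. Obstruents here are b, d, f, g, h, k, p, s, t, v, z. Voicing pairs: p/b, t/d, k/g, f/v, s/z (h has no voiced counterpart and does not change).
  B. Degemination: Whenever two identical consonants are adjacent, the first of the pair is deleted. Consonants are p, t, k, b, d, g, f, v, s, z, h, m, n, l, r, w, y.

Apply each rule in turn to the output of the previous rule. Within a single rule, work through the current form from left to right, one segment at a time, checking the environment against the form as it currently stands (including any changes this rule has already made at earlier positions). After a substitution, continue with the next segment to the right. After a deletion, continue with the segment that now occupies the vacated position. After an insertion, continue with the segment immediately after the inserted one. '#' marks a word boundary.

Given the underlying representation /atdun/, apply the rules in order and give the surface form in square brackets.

A Progressive Voicing Assimilation: [atdun] → [attun]
B Degemination: [attun] → [atun]

[atun]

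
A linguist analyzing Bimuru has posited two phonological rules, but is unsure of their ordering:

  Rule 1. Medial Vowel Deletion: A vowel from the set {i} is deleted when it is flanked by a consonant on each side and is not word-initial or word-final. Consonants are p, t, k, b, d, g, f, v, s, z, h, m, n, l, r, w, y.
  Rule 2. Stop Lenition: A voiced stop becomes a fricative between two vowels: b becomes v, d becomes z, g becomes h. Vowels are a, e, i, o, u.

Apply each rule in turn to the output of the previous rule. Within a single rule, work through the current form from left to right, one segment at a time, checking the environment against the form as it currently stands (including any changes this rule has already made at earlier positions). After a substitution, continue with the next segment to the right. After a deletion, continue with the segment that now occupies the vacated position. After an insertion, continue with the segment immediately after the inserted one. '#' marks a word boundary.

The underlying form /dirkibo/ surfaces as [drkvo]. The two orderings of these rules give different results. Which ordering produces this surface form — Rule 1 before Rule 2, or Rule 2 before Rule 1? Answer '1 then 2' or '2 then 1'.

Order 1 then 2:
  1 Medial Vowel Deletion: [dirkibo] → [drkbo]
  2 Stop Lenition: no change — [drkbo]
  result: [drkbo]
Order 2 then 1:
  2 Stop Lenition: [dirkibo] → [dirkivo]
  1 Medial Vowel Deletion: [dirkivo] → [drkvo]
  result: [drkvo]

2 then 1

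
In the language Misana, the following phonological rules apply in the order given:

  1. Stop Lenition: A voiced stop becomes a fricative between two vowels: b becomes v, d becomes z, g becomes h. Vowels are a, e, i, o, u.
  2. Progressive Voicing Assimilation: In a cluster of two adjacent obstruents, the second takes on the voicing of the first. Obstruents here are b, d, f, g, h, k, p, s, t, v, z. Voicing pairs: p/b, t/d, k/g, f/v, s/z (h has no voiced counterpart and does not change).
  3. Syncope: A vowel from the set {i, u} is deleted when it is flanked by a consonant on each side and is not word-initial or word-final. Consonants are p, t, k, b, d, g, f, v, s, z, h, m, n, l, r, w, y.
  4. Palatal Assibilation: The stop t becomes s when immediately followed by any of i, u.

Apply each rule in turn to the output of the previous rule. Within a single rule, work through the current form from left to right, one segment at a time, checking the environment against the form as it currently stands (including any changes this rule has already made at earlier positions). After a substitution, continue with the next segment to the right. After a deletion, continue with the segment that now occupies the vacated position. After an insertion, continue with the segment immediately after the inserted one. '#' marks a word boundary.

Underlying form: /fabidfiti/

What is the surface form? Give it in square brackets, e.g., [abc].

[favdvsi]

1 Stop Lenition: [fabidfiti] → [favidfiti]
2 Progressive Voicing Assimilation: [favidfiti] → [favidviti]
3 Syncope: [favidviti] → [favdvti]
4 Palatal Assibilation: [favdvti] → [favdvsi]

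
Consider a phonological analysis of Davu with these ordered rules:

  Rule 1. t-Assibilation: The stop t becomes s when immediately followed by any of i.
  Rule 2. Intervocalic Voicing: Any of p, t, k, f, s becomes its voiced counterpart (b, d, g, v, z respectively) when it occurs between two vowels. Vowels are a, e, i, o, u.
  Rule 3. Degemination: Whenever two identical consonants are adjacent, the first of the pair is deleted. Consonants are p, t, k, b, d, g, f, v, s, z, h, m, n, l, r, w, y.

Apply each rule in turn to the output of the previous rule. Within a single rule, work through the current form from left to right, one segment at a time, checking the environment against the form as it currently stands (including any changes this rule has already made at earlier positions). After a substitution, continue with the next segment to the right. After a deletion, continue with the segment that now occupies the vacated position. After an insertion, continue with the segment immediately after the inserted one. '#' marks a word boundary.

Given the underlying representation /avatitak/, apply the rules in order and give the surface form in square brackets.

[avazidak]

Rule 1 t-Assibilation: [avatitak] → [avasitak]
Rule 2 Intervocalic Voicing: [avasitak] → [avazidak]
Rule 3 Degemination: no change — [avazidak]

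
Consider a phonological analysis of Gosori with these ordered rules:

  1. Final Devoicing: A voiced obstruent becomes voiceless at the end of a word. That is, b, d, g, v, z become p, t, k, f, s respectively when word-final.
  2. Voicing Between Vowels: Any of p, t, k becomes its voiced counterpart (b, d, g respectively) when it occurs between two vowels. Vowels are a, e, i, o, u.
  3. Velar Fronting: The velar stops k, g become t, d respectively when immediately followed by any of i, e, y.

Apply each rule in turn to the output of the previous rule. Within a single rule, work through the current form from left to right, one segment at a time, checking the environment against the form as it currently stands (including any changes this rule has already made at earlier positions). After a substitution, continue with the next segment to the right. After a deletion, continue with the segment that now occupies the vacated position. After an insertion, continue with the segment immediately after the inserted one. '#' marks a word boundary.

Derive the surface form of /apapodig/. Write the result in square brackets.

[ababodik]

1 Final Devoicing: [apapodig] → [apapodik]
2 Voicing Between Vowels: [apapodik] → [ababodik]
3 Velar Fronting: no change — [ababodik]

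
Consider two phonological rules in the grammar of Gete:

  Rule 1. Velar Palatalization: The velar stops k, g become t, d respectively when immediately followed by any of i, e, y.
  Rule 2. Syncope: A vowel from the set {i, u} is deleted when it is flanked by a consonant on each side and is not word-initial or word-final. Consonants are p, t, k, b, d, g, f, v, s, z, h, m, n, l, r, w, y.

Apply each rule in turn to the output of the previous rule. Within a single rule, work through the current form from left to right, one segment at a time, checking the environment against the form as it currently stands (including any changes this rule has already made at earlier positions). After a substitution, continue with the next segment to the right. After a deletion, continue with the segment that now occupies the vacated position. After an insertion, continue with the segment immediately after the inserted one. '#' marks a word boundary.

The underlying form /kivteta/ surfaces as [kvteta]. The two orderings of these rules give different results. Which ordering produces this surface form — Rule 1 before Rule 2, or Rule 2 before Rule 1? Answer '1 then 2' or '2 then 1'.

Order 1 then 2:
  1 Velar Palatalization: [kivteta] → [tivteta]
  2 Syncope: [tivteta] → [tvteta]
  result: [tvteta]
Order 2 then 1:
  2 Syncope: [kivteta] → [kvteta]
  1 Velar Palatalization: no change — [kvteta]
  result: [kvteta]

2 then 1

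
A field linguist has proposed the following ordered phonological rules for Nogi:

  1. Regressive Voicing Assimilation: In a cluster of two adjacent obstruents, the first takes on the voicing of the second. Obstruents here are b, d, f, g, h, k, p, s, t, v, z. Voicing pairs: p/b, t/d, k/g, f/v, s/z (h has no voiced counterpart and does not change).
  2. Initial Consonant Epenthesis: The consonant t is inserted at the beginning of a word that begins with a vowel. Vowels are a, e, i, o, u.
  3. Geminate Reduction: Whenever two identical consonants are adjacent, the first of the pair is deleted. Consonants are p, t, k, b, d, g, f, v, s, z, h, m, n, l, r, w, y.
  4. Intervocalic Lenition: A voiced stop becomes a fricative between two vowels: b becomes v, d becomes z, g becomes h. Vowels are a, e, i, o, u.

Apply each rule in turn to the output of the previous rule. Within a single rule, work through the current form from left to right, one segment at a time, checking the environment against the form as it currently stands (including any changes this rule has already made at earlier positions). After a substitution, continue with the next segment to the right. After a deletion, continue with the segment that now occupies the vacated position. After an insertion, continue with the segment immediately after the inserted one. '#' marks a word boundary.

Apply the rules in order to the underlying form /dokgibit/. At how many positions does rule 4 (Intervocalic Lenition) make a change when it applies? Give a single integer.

2

1 Regressive Voicing Assimilation: [dokgibit] → [doggibit]
2 Initial Consonant Epenthesis: no change — [doggibit]
3 Geminate Reduction: [doggibit] → [dogibit]
4 Intervocalic Lenition: [dogibit] → [dohivit]
Rule 4 changed 2 position(s).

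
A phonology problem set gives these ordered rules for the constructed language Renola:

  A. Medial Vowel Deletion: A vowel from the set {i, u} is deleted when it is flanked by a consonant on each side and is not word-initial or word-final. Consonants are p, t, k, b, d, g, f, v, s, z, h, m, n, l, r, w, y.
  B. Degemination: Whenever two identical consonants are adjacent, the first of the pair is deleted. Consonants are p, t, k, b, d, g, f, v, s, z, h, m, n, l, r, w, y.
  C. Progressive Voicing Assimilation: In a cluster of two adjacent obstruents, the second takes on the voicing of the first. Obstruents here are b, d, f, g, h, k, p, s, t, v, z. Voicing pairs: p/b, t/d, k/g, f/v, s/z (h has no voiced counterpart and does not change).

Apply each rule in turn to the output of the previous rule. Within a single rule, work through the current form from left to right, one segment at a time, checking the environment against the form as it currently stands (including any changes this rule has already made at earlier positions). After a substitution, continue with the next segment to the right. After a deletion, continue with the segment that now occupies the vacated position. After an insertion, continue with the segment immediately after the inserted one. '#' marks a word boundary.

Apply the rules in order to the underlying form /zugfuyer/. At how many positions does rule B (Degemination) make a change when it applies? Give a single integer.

0

A Medial Vowel Deletion: [zugfuyer] → [zgfyer]
B Degemination: no change — [zgfyer]
C Progressive Voicing Assimilation: [zgfyer] → [zgvyer]
Rule B changed 0 position(s).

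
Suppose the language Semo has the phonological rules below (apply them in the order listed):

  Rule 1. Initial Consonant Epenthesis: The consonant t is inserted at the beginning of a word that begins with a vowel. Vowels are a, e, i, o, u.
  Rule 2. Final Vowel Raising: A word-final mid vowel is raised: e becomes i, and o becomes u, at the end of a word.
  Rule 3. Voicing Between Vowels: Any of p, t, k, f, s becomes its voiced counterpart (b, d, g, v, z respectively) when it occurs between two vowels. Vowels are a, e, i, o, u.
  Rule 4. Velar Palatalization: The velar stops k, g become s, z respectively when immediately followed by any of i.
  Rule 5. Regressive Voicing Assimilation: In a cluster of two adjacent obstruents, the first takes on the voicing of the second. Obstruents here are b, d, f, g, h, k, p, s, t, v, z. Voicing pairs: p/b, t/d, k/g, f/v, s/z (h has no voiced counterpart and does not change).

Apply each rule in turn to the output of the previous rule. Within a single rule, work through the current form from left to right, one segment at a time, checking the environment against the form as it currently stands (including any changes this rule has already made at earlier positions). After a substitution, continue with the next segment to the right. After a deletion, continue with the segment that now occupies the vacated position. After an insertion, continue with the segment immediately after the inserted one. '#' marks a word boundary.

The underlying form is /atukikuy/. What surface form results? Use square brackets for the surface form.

Rule 1 Initial Consonant Epenthesis: [atukikuy] → [tatukikuy]
Rule 2 Final Vowel Raising: no change — [tatukikuy]
Rule 3 Voicing Between Vowels: [tatukikuy] → [tadugiguy]
Rule 4 Velar Palatalization: [tadugiguy] → [taduziguy]
Rule 5 Regressive Voicing Assimilation: no change — [taduziguy]

[taduziguy]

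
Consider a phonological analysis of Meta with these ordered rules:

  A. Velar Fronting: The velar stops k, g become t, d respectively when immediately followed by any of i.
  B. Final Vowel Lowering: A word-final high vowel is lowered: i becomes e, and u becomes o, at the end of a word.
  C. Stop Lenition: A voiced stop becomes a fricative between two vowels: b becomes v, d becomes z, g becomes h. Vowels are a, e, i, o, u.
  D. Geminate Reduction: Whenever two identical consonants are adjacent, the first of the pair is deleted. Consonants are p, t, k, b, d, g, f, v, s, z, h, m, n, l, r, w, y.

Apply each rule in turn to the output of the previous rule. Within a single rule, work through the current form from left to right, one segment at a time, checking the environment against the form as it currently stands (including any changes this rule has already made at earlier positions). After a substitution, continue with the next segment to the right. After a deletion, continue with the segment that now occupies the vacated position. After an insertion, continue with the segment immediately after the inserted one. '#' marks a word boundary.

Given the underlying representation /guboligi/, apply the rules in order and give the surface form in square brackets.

[guvolize]

A Velar Fronting: [guboligi] → [gubolidi]
B Final Vowel Lowering: [gubolidi] → [gubolide]
C Stop Lenition: [gubolide] → [guvolize]
D Geminate Reduction: no change — [guvolize]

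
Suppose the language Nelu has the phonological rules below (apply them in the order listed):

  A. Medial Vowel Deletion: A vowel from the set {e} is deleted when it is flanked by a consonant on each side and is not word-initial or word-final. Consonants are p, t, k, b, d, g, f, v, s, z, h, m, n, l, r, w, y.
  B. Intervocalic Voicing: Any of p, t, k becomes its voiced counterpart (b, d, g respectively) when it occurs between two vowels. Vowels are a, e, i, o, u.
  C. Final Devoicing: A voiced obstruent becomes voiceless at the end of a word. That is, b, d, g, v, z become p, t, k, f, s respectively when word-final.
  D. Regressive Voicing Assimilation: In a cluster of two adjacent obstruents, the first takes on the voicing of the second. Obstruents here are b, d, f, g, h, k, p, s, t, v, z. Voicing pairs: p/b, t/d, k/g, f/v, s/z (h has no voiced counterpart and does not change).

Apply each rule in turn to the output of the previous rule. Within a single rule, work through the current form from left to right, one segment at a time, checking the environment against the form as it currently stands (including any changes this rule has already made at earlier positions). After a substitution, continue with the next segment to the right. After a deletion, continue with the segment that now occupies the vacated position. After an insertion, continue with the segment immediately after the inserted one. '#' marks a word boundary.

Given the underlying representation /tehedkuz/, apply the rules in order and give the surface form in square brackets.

A Medial Vowel Deletion: [tehedkuz] → [thdkuz]
B Intervocalic Voicing: no change — [thdkuz]
C Final Devoicing: [thdkuz] → [thdkus]
D Regressive Voicing Assimilation: [thdkus] → [thtkus]

[thtkus]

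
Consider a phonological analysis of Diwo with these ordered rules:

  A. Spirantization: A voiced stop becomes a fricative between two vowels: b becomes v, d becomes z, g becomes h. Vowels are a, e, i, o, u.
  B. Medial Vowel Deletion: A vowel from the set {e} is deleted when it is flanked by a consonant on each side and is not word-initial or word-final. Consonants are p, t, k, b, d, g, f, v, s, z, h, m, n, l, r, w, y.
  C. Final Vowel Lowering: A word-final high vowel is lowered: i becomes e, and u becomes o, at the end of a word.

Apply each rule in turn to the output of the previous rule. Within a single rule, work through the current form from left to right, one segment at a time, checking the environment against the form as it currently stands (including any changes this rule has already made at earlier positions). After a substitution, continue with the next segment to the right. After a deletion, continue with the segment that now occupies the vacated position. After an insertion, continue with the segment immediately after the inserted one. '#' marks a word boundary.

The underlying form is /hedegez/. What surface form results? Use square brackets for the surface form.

[hzhz]

A Spirantization: [hedegez] → [hezehez]
B Medial Vowel Deletion: [hezehez] → [hzhz]
C Final Vowel Lowering: no change — [hzhz]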